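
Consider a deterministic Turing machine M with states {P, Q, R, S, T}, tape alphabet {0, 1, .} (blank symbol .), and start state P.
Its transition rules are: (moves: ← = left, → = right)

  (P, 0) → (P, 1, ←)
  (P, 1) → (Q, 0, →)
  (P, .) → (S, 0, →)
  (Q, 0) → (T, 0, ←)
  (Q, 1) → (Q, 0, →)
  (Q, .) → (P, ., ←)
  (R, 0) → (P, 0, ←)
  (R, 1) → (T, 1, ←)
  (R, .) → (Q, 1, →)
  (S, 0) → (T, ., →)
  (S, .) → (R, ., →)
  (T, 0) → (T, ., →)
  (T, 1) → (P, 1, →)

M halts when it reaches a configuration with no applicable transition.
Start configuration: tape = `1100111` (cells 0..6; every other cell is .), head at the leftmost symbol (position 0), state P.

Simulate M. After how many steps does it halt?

state=P head=0 tape=[1]100111.   (P,1)→(Q,0,→)
state=Q head=1 tape=0[1]00111.   (Q,1)→(Q,0,→)
state=Q head=2 tape=00[0]0111.   (Q,0)→(T,0,←)
state=T head=1 tape=0[0]00111.   (T,0)→(T,.,→)
state=T head=2 tape=0.[0]0111.   (T,0)→(T,.,→)
state=T head=3 tape=0..[0]111.   (T,0)→(T,.,→)
state=T head=4 tape=0...[1]11.   (T,1)→(P,1,→)
state=P head=5 tape=0...1[1]1.   (P,1)→(Q,0,→)
state=Q head=6 tape=0...10[1].   (Q,1)→(Q,0,→)
state=Q head=7 tape=0...100[.]   (Q,.)→(P,.,←)
state=P head=6 tape=0...10[0].   (P,0)→(P,1,←)
state=P head=5 tape=0...1[0]1.   (P,0)→(P,1,←)
state=P head=4 tape=0...[1]11.   (P,1)→(Q,0,→)
state=Q head=5 tape=0...0[1]1.   (Q,1)→(Q,0,→)
state=Q head=6 tape=0...00[1].   (Q,1)→(Q,0,→)
state=Q head=7 tape=0...000[.]   (Q,.)→(P,.,←)
state=P head=6 tape=0...00[0].   (P,0)→(P,1,←)
state=P head=5 tape=0...0[0]1.   (P,0)→(P,1,←)
state=P head=4 tape=0...[0]11.   (P,0)→(P,1,←)
state=P head=3 tape=0..[.]111.   (P,.)→(S,0,→)
state=S head=4 tape=0..0[1]11.
M halts after 20 transitions.

20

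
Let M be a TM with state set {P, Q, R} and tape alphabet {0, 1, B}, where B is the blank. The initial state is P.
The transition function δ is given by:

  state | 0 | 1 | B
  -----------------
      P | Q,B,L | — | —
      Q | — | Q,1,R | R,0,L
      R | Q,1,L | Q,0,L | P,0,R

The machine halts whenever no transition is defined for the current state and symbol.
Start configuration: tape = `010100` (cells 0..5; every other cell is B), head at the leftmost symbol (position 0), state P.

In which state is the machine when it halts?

Q

P | BB[0]10100   read 0 → write B, move L, go to Q
Q | B[B]B10100   read B → write 0, move L, go to R
R | [B]0B10100   read B → write 0, move R, go to P
P | 0[0]B10100   read 0 → write B, move L, go to Q
Q | [0]BB10100
No transition is defined for (Q, 0); M halts in state Q.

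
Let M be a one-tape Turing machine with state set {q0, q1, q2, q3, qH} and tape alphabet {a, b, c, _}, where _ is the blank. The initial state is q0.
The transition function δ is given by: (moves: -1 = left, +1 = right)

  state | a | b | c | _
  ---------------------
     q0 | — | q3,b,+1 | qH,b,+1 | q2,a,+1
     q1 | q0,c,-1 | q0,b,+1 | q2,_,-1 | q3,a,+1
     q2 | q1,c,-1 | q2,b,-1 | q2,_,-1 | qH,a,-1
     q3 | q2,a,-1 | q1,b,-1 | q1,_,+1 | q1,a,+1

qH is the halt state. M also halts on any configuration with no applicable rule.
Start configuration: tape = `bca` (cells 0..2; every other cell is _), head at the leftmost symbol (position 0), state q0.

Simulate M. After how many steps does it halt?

state=q0 head=0 tape=[b]ca   (q0,b)→(q3,b,+1)
state=q3 head=1 tape=b[c]a   (q3,c)→(q1,_,+1)
state=q1 head=2 tape=b_[a]   (q1,a)→(q0,c,-1)
state=q0 head=1 tape=b[_]c   (q0,_)→(q2,a,+1)
state=q2 head=2 tape=ba[c]   (q2,c)→(q2,_,-1)
state=q2 head=1 tape=b[a]_   (q2,a)→(q1,c,-1)
state=q1 head=0 tape=[b]c_   (q1,b)→(q0,b,+1)
state=q0 head=1 tape=b[c]_   (q0,c)→(qH,b,+1)
state=qH head=2 tape=bb[_]
M halts after 8 transitions.

8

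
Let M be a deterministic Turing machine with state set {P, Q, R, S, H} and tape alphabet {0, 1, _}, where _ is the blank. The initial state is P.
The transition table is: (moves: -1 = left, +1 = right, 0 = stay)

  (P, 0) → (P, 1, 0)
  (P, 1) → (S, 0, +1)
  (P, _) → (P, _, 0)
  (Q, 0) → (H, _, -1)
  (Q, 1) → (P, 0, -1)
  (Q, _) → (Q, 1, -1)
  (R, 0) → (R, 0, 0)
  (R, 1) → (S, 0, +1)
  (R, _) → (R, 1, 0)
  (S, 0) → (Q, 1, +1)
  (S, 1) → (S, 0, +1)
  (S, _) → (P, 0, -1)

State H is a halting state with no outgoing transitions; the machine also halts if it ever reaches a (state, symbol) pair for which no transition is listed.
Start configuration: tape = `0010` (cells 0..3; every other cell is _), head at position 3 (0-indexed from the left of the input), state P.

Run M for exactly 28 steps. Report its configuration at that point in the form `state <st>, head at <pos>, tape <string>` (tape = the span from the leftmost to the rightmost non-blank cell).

P | 001[0]____   read 0 → write 1, move 0, go to P
P | 001[1]____   read 1 → write 0, move +1, go to S
S | 0010[_]___   read _ → write 0, move -1, go to P
P | 001[0]0___   read 0 → write 1, move 0, go to P
P | 001[1]0___   read 1 → write 0, move +1, go to S
S | 0010[0]___   read 0 → write 1, move +1, go to Q
Q | 00101[_]__   read _ → write 1, move -1, go to Q
Q | 0010[1]1__   read 1 → write 0, move -1, go to P
P | 001[0]01__   read 0 → write 1, move 0, go to P
P | 001[1]01__   read 1 → write 0, move +1, go to S
S | 0010[0]1__   read 0 → write 1, move +1, go to Q
Q | 00101[1]__   read 1 → write 0, move -1, go to P
P | 0010[1]0__   read 1 → write 0, move +1, go to S
S | 00100[0]__   read 0 → write 1, move +1, go to Q
Q | 001001[_]_   read _ → write 1, move -1, go to Q
Q | 00100[1]1_   read 1 → write 0, move -1, go to P
P | 0010[0]01_   read 0 → write 1, move 0, go to P
P | 0010[1]01_   read 1 → write 0, move +1, go to S
S | 00100[0]1_   read 0 → write 1, move +1, go to Q
Q | 001001[1]_   read 1 → write 0, move -1, go to P
P | 00100[1]0_   read 1 → write 0, move +1, go to S
S | 001000[0]_   read 0 → write 1, move +1, go to Q
Q | 0010001[_]   read _ → write 1, move -1, go to Q
Q | 001000[1]1   read 1 → write 0, move -1, go to P
P | 00100[0]01   read 0 → write 1, move 0, go to P
P | 00100[1]01   read 1 → write 0, move +1, go to S
S | 001000[0]1   read 0 → write 1, move +1, go to Q
Q | 0010001[1]   read 1 → write 0, move -1, go to P
P | 001000[1]0
After 28 steps: state P, head at 6, tape 00100010.

state P, head at 6, tape 00100010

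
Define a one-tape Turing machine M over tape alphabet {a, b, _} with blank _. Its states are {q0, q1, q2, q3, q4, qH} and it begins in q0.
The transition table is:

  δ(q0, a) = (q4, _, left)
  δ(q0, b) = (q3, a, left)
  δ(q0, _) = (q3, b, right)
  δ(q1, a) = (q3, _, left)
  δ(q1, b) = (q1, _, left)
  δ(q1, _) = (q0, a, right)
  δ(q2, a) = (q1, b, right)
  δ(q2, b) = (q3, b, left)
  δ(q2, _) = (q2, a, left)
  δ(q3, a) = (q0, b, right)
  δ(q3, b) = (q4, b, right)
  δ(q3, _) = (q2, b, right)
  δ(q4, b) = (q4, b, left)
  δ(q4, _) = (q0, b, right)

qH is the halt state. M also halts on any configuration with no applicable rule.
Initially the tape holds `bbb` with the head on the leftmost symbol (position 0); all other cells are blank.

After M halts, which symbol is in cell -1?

b

q0 | __[b]bb   read b → write a, move left, go to q3
q3 | _[_]abb   read _ → write b, move right, go to q2
q2 | _b[a]bb   read a → write b, move right, go to q1
q1 | _bb[b]b   read b → write _, move left, go to q1
q1 | _b[b]_b   read b → write _, move left, go to q1
q1 | _[b]__b   read b → write _, move left, go to q1
q1 | [_]___b   read _ → write a, move right, go to q0
q0 | a[_]__b   read _ → write b, move right, go to q3
q3 | ab[_]_b   read _ → write b, move right, go to q2
q2 | abb[_]b   read _ → write a, move left, go to q2
q2 | ab[b]ab   read b → write b, move left, go to q3
q3 | a[b]bab   read b → write b, move right, go to q4
q4 | ab[b]ab   read b → write b, move left, go to q4
q4 | a[b]bab   read b → write b, move left, go to q4
q4 | [a]bbab
Cell -1 holds b when M halts.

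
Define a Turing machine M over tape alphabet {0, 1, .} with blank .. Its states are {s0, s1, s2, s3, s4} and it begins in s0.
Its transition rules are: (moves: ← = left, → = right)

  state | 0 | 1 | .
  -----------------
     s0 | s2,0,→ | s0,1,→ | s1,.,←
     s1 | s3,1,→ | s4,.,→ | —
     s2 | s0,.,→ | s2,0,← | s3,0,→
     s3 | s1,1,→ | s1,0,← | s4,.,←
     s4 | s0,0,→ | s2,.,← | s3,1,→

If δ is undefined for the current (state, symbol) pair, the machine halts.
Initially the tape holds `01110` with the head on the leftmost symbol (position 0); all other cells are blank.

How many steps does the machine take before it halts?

12

state=s0 head=0 tape=[0]1110.   (s0,0)→(s2,0,→)
state=s2 head=1 tape=0[1]110.   (s2,1)→(s2,0,←)
state=s2 head=0 tape=[0]0110.   (s2,0)→(s0,.,→)
state=s0 head=1 tape=.[0]110.   (s0,0)→(s2,0,→)
state=s2 head=2 tape=.0[1]10.   (s2,1)→(s2,0,←)
state=s2 head=1 tape=.[0]010.   (s2,0)→(s0,.,→)
state=s0 head=2 tape=..[0]10.   (s0,0)→(s2,0,→)
state=s2 head=3 tape=..0[1]0.   (s2,1)→(s2,0,←)
state=s2 head=2 tape=..[0]00.   (s2,0)→(s0,.,→)
state=s0 head=3 tape=...[0]0.   (s0,0)→(s2,0,→)
state=s2 head=4 tape=...0[0].   (s2,0)→(s0,.,→)
state=s0 head=5 tape=...0.[.]   (s0,.)→(s1,.,←)
state=s1 head=4 tape=...0[.].
M halts after 12 transitions.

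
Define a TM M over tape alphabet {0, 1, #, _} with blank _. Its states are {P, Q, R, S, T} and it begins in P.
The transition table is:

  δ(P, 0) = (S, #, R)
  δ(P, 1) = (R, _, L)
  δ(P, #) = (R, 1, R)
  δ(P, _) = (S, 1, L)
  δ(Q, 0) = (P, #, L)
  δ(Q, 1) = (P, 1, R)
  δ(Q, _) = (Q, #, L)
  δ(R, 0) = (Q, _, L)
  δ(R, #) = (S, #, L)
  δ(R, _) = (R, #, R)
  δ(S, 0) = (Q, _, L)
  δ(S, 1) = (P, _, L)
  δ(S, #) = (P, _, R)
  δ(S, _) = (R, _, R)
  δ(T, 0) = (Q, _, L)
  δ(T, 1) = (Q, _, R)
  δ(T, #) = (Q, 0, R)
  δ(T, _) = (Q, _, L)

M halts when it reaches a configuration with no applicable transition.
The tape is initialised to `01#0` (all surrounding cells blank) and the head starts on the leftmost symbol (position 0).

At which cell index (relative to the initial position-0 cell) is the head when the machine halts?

-1

P | __[0]1#0   read 0 → write #, move R, go to S
S | __#[1]#0   read 1 → write _, move L, go to P
P | __[#]_#0   read # → write 1, move R, go to R
R | __1[_]#0   read _ → write #, move R, go to R
R | __1#[#]0   read # → write #, move L, go to S
S | __1[#]#0   read # → write _, move R, go to P
P | __1_[#]0   read # → write 1, move R, go to R
R | __1_1[0]   read 0 → write _, move L, go to Q
Q | __1_[1]_   read 1 → write 1, move R, go to P
P | __1_1[_]   read _ → write 1, move L, go to S
S | __1_[1]1   read 1 → write _, move L, go to P
P | __1[_]_1   read _ → write 1, move L, go to S
S | __[1]1_1   read 1 → write _, move L, go to P
P | _[_]_1_1   read _ → write 1, move L, go to S
S | [_]1_1_1   read _ → write _, move R, go to R
R | _[1]_1_1
At halt the head is at cell -1.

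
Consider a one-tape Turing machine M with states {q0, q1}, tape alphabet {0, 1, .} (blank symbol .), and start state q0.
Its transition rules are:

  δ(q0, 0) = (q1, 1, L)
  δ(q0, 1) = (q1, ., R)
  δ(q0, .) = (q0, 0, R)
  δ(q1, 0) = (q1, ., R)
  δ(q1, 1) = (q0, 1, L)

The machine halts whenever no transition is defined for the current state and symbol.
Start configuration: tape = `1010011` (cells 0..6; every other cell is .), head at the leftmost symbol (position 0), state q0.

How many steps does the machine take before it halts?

13

q0 | [1]010011.   read 1 → write ., move R, go to q1
q1 | .[0]10011.   read 0 → write ., move R, go to q1
q1 | ..[1]0011.   read 1 → write 1, move L, go to q0
q0 | .[.]10011.   read . → write 0, move R, go to q0
q0 | .0[1]0011.   read 1 → write ., move R, go to q1
q1 | .0.[0]011.   read 0 → write ., move R, go to q1
q1 | .0..[0]11.   read 0 → write ., move R, go to q1
q1 | .0...[1]1.   read 1 → write 1, move L, go to q0
q0 | .0..[.]11.   read . → write 0, move R, go to q0
q0 | .0..0[1]1.   read 1 → write ., move R, go to q1
q1 | .0..0.[1].   read 1 → write 1, move L, go to q0
q0 | .0..0[.]1.   read . → write 0, move R, go to q0
q0 | .0..00[1].   read 1 → write ., move R, go to q1
q1 | .0..00.[.]
M halts after 13 transitions.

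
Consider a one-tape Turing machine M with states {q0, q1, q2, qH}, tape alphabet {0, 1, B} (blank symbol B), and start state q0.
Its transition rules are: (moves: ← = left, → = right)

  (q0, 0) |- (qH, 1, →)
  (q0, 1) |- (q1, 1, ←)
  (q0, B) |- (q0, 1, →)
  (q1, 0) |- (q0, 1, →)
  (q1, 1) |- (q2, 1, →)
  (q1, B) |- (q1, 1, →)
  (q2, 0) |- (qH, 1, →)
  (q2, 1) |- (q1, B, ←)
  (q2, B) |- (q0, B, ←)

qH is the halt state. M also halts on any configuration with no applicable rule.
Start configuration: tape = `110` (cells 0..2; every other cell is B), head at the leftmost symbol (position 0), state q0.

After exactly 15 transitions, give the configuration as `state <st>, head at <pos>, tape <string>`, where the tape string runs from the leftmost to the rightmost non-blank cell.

state q0, head at -1, tape 11BB0

q0 | BB[1]10   read 1 → write 1, move ←, go to q1
q1 | B[B]110   read B → write 1, move →, go to q1
q1 | B1[1]10   read 1 → write 1, move →, go to q2
q2 | B11[1]0   read 1 → write B, move ←, go to q1
q1 | B1[1]B0   read 1 → write 1, move →, go to q2
q2 | B11[B]0   read B → write B, move ←, go to q0
q0 | B1[1]B0   read 1 → write 1, move ←, go to q1
q1 | B[1]1B0   read 1 → write 1, move →, go to q2
q2 | B1[1]B0   read 1 → write B, move ←, go to q1
q1 | B[1]BB0   read 1 → write 1, move →, go to q2
q2 | B1[B]B0   read B → write B, move ←, go to q0
q0 | B[1]BB0   read 1 → write 1, move ←, go to q1
q1 | [B]1BB0   read B → write 1, move →, go to q1
q1 | 1[1]BB0   read 1 → write 1, move →, go to q2
q2 | 11[B]B0   read B → write B, move ←, go to q0
q0 | 1[1]BB0
After 15 steps: state q0, head at -1, tape 11BB0.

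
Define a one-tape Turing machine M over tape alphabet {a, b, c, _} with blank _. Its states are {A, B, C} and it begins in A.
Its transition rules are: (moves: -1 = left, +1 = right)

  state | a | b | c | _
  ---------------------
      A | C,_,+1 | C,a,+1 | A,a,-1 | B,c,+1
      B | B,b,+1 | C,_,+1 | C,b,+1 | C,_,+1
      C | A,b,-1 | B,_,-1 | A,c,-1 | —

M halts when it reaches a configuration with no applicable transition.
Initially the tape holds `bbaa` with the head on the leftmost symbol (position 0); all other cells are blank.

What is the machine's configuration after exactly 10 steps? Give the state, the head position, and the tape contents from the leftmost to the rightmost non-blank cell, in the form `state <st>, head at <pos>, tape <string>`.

state=A head=0 tape=[b]baa_   (A,b)→(C,a,+1)
state=C head=1 tape=a[b]aa_   (C,b)→(B,_,-1)
state=B head=0 tape=[a]_aa_   (B,a)→(B,b,+1)
state=B head=1 tape=b[_]aa_   (B,_)→(C,_,+1)
state=C head=2 tape=b_[a]a_   (C,a)→(A,b,-1)
state=A head=1 tape=b[_]ba_   (A,_)→(B,c,+1)
state=B head=2 tape=bc[b]a_   (B,b)→(C,_,+1)
state=C head=3 tape=bc_[a]_   (C,a)→(A,b,-1)
state=A head=2 tape=bc[_]b_   (A,_)→(B,c,+1)
state=B head=3 tape=bcc[b]_   (B,b)→(C,_,+1)
state=C head=4 tape=bcc_[_]
After 10 steps: state C, head at 4, tape bcc.

state C, head at 4, tape bcc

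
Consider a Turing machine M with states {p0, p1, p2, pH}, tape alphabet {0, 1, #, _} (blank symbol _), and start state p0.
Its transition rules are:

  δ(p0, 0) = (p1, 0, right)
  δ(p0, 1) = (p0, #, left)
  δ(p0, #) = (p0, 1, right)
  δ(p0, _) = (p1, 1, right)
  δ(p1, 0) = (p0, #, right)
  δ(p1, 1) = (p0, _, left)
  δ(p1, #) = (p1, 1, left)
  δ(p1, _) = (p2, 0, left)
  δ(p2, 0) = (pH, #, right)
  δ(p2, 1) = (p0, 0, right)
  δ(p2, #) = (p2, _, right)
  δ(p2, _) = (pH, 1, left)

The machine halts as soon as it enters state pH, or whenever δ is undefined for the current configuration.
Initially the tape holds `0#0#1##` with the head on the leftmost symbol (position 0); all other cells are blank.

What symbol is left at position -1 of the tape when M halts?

state=p0 head=0 tape=__[0]#0#1##   (p0,0)→(p1,0,right)
state=p1 head=1 tape=__0[#]0#1##   (p1,#)→(p1,1,left)
state=p1 head=0 tape=__[0]10#1##   (p1,0)→(p0,#,right)
state=p0 head=1 tape=__#[1]0#1##   (p0,1)→(p0,#,left)
state=p0 head=0 tape=__[#]#0#1##   (p0,#)→(p0,1,right)
state=p0 head=1 tape=__1[#]0#1##   (p0,#)→(p0,1,right)
state=p0 head=2 tape=__11[0]#1##   (p0,0)→(p1,0,right)
state=p1 head=3 tape=__110[#]1##   (p1,#)→(p1,1,left)
state=p1 head=2 tape=__11[0]11##   (p1,0)→(p0,#,right)
state=p0 head=3 tape=__11#[1]1##   (p0,1)→(p0,#,left)
state=p0 head=2 tape=__11[#]#1##   (p0,#)→(p0,1,right)
state=p0 head=3 tape=__111[#]1##   (p0,#)→(p0,1,right)
state=p0 head=4 tape=__1111[1]##   (p0,1)→(p0,#,left)
state=p0 head=3 tape=__111[1]###   (p0,1)→(p0,#,left)
state=p0 head=2 tape=__11[1]####   (p0,1)→(p0,#,left)
state=p0 head=1 tape=__1[1]#####   (p0,1)→(p0,#,left)
state=p0 head=0 tape=__[1]######   (p0,1)→(p0,#,left)
state=p0 head=-1 tape=_[_]#######   (p0,_)→(p1,1,right)
state=p1 head=0 tape=_1[#]######   (p1,#)→(p1,1,left)
state=p1 head=-1 tape=_[1]1######   (p1,1)→(p0,_,left)
state=p0 head=-2 tape=[_]_1######   (p0,_)→(p1,1,right)
state=p1 head=-1 tape=1[_]1######   (p1,_)→(p2,0,left)
state=p2 head=-2 tape=[1]01######   (p2,1)→(p0,0,right)
state=p0 head=-1 tape=0[0]1######   (p0,0)→(p1,0,right)
state=p1 head=0 tape=00[1]######   (p1,1)→(p0,_,left)
state=p0 head=-1 tape=0[0]_######   (p0,0)→(p1,0,right)
state=p1 head=0 tape=00[_]######   (p1,_)→(p2,0,left)
state=p2 head=-1 tape=0[0]0######   (p2,0)→(pH,#,right)
state=pH head=0 tape=0#[0]######
Cell -1 holds # when M halts.

#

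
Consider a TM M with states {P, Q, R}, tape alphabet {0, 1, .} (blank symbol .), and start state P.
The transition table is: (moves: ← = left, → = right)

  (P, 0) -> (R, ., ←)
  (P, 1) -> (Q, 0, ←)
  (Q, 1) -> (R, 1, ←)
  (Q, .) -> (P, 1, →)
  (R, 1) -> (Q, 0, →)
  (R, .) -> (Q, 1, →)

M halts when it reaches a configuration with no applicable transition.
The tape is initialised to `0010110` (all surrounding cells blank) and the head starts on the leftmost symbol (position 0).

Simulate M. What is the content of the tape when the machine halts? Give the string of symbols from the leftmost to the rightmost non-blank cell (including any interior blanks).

P | .[0]010110   read 0 → write ., move ←, go to R
R | [.].010110   read . → write 1, move →, go to Q
Q | 1[.]010110   read . → write 1, move →, go to P
P | 11[0]10110   read 0 → write ., move ←, go to R
R | 1[1].10110   read 1 → write 0, move →, go to Q
Q | 10[.]10110   read . → write 1, move →, go to P
P | 101[1]0110   read 1 → write 0, move ←, go to Q
Q | 10[1]00110   read 1 → write 1, move ←, go to R
R | 1[0]100110
The non-blank tape span at halt is 10100110.

10100110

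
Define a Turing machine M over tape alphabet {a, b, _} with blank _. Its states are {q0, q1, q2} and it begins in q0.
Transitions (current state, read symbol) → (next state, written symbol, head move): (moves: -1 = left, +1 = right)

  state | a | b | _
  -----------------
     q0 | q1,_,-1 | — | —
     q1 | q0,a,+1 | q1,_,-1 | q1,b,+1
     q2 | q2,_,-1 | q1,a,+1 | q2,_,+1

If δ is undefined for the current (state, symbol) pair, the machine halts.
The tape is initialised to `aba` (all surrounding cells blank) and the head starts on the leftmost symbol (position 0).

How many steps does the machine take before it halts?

11

state=q0 head=0 tape=__[a]ba_   (q0,a)→(q1,_,-1)
state=q1 head=-1 tape=_[_]_ba_   (q1,_)→(q1,b,+1)
state=q1 head=0 tape=_b[_]ba_   (q1,_)→(q1,b,+1)
state=q1 head=1 tape=_bb[b]a_   (q1,b)→(q1,_,-1)
state=q1 head=0 tape=_b[b]_a_   (q1,b)→(q1,_,-1)
state=q1 head=-1 tape=_[b]__a_   (q1,b)→(q1,_,-1)
state=q1 head=-2 tape=[_]___a_   (q1,_)→(q1,b,+1)
state=q1 head=-1 tape=b[_]__a_   (q1,_)→(q1,b,+1)
state=q1 head=0 tape=bb[_]_a_   (q1,_)→(q1,b,+1)
state=q1 head=1 tape=bbb[_]a_   (q1,_)→(q1,b,+1)
state=q1 head=2 tape=bbbb[a]_   (q1,a)→(q0,a,+1)
state=q0 head=3 tape=bbbba[_]
M halts after 11 transitions.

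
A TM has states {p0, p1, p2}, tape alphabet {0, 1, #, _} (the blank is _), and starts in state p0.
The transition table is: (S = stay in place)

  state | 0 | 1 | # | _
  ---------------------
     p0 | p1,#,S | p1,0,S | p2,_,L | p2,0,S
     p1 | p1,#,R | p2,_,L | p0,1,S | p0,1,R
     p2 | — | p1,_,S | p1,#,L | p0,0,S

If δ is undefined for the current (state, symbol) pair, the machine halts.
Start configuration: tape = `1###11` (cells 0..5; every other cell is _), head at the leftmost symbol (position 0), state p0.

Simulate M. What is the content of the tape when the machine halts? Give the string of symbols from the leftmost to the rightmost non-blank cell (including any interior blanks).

####1#10

state=p0 head=0 tape=[1]###11__   (p0,1)→(p1,0,S)
state=p1 head=0 tape=[0]###11__   (p1,0)→(p1,#,R)
state=p1 head=1 tape=#[#]##11__   (p1,#)→(p0,1,S)
state=p0 head=1 tape=#[1]##11__   (p0,1)→(p1,0,S)
state=p1 head=1 tape=#[0]##11__   (p1,0)→(p1,#,R)
state=p1 head=2 tape=##[#]#11__   (p1,#)→(p0,1,S)
state=p0 head=2 tape=##[1]#11__   (p0,1)→(p1,0,S)
state=p1 head=2 tape=##[0]#11__   (p1,0)→(p1,#,R)
state=p1 head=3 tape=###[#]11__   (p1,#)→(p0,1,S)
state=p0 head=3 tape=###[1]11__   (p0,1)→(p1,0,S)
state=p1 head=3 tape=###[0]11__   (p1,0)→(p1,#,R)
state=p1 head=4 tape=####[1]1__   (p1,1)→(p2,_,L)
state=p2 head=3 tape=###[#]_1__   (p2,#)→(p1,#,L)
state=p1 head=2 tape=##[#]#_1__   (p1,#)→(p0,1,S)
state=p0 head=2 tape=##[1]#_1__   (p0,1)→(p1,0,S)
state=p1 head=2 tape=##[0]#_1__   (p1,0)→(p1,#,R)
state=p1 head=3 tape=###[#]_1__   (p1,#)→(p0,1,S)
state=p0 head=3 tape=###[1]_1__   (p0,1)→(p1,0,S)
state=p1 head=3 tape=###[0]_1__   (p1,0)→(p1,#,R)
state=p1 head=4 tape=####[_]1__   (p1,_)→(p0,1,R)
state=p0 head=5 tape=####1[1]__   (p0,1)→(p1,0,S)
state=p1 head=5 tape=####1[0]__   (p1,0)→(p1,#,R)
state=p1 head=6 tape=####1#[_]_   (p1,_)→(p0,1,R)
state=p0 head=7 tape=####1#1[_]   (p0,_)→(p2,0,S)
state=p2 head=7 tape=####1#1[0]
The non-blank tape span at halt is ####1#10.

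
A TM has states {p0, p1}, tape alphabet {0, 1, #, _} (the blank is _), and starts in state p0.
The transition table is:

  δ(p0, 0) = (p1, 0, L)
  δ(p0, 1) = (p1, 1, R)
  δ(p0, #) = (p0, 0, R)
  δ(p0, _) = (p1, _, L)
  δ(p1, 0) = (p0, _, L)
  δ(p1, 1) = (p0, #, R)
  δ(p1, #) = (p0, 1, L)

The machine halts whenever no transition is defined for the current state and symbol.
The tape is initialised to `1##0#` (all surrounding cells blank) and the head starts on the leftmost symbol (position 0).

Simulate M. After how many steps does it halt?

11

p0 | [1]##0#   read 1 → write 1, move R, go to p1
p1 | 1[#]#0#   read # → write 1, move L, go to p0
p0 | [1]1#0#   read 1 → write 1, move R, go to p1
p1 | 1[1]#0#   read 1 → write #, move R, go to p0
p0 | 1#[#]0#   read # → write 0, move R, go to p0
p0 | 1#0[0]#   read 0 → write 0, move L, go to p1
p1 | 1#[0]0#   read 0 → write _, move L, go to p0
p0 | 1[#]_0#   read # → write 0, move R, go to p0
p0 | 10[_]0#   read _ → write _, move L, go to p1
p1 | 1[0]_0#   read 0 → write _, move L, go to p0
p0 | [1]__0#   read 1 → write 1, move R, go to p1
p1 | 1[_]_0#
M halts after 11 transitions.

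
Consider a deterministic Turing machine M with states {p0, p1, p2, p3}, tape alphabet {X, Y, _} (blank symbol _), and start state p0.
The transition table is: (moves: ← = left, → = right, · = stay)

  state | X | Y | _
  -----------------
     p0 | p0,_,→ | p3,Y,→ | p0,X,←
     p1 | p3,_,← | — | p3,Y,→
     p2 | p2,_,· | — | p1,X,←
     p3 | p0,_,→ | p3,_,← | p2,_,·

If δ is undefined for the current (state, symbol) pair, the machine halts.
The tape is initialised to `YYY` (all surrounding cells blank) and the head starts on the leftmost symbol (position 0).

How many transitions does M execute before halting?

state=p0 head=0 tape=__[Y]YY_   (p0,Y)→(p3,Y,→)
state=p3 head=1 tape=__Y[Y]Y_   (p3,Y)→(p3,_,←)
state=p3 head=0 tape=__[Y]_Y_   (p3,Y)→(p3,_,←)
state=p3 head=-1 tape=_[_]__Y_   (p3,_)→(p2,_,·)
state=p2 head=-1 tape=_[_]__Y_   (p2,_)→(p1,X,←)
state=p1 head=-2 tape=[_]X__Y_   (p1,_)→(p3,Y,→)
state=p3 head=-1 tape=Y[X]__Y_   (p3,X)→(p0,_,→)
state=p0 head=0 tape=Y_[_]_Y_   (p0,_)→(p0,X,←)
state=p0 head=-1 tape=Y[_]X_Y_   (p0,_)→(p0,X,←)
state=p0 head=-2 tape=[Y]XX_Y_   (p0,Y)→(p3,Y,→)
state=p3 head=-1 tape=Y[X]X_Y_   (p3,X)→(p0,_,→)
state=p0 head=0 tape=Y_[X]_Y_   (p0,X)→(p0,_,→)
state=p0 head=1 tape=Y__[_]Y_   (p0,_)→(p0,X,←)
state=p0 head=0 tape=Y_[_]XY_   (p0,_)→(p0,X,←)
state=p0 head=-1 tape=Y[_]XXY_   (p0,_)→(p0,X,←)
state=p0 head=-2 tape=[Y]XXXY_   (p0,Y)→(p3,Y,→)
state=p3 head=-1 tape=Y[X]XXY_   (p3,X)→(p0,_,→)
state=p0 head=0 tape=Y_[X]XY_   (p0,X)→(p0,_,→)
state=p0 head=1 tape=Y__[X]Y_   (p0,X)→(p0,_,→)
state=p0 head=2 tape=Y___[Y]_   (p0,Y)→(p3,Y,→)
state=p3 head=3 tape=Y___Y[_]   (p3,_)→(p2,_,·)
state=p2 head=3 tape=Y___Y[_]   (p2,_)→(p1,X,←)
state=p1 head=2 tape=Y___[Y]X
M halts after 22 transitions.

22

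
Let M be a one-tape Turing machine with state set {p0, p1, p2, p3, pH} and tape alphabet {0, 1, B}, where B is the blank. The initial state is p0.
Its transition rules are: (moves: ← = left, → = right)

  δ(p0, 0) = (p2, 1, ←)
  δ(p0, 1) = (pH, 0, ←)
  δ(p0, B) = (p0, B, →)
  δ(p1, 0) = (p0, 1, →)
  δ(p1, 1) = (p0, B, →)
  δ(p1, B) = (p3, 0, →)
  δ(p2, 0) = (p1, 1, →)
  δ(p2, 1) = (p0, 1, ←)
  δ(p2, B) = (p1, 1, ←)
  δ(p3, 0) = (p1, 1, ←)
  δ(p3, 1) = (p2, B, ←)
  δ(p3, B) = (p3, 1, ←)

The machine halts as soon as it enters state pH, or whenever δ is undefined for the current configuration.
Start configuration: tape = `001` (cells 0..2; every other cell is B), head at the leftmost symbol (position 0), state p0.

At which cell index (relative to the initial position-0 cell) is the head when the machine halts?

state=p0 head=0 tape=BB[0]01   (p0,0)→(p2,1,←)
state=p2 head=-1 tape=B[B]101   (p2,B)→(p1,1,←)
state=p1 head=-2 tape=[B]1101   (p1,B)→(p3,0,→)
state=p3 head=-1 tape=0[1]101   (p3,1)→(p2,B,←)
state=p2 head=-2 tape=[0]B101   (p2,0)→(p1,1,→)
state=p1 head=-1 tape=1[B]101   (p1,B)→(p3,0,→)
state=p3 head=0 tape=10[1]01   (p3,1)→(p2,B,←)
state=p2 head=-1 tape=1[0]B01   (p2,0)→(p1,1,→)
state=p1 head=0 tape=11[B]01   (p1,B)→(p3,0,→)
state=p3 head=1 tape=110[0]1   (p3,0)→(p1,1,←)
state=p1 head=0 tape=11[0]11   (p1,0)→(p0,1,→)
state=p0 head=1 tape=111[1]1   (p0,1)→(pH,0,←)
state=pH head=0 tape=11[1]01
At halt the head is at cell 0.

0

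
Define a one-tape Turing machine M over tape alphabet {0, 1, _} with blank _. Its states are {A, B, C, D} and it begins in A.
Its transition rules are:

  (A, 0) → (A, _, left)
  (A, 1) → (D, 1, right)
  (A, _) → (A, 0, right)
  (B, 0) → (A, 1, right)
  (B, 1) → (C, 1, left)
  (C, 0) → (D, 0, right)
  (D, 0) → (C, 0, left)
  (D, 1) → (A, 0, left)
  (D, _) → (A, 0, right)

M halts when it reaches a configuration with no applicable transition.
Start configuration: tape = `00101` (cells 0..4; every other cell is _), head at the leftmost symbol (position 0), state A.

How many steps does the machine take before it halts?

state=A head=0 tape=__[0]0101   (A,0)→(A,_,left)
state=A head=-1 tape=_[_]_0101   (A,_)→(A,0,right)
state=A head=0 tape=_0[_]0101   (A,_)→(A,0,right)
state=A head=1 tape=_00[0]101   (A,0)→(A,_,left)
state=A head=0 tape=_0[0]_101   (A,0)→(A,_,left)
state=A head=-1 tape=_[0]__101   (A,0)→(A,_,left)
state=A head=-2 tape=[_]___101   (A,_)→(A,0,right)
state=A head=-1 tape=0[_]__101   (A,_)→(A,0,right)
state=A head=0 tape=00[_]_101   (A,_)→(A,0,right)
state=A head=1 tape=000[_]101   (A,_)→(A,0,right)
state=A head=2 tape=0000[1]01   (A,1)→(D,1,right)
state=D head=3 tape=00001[0]1   (D,0)→(C,0,left)
state=C head=2 tape=0000[1]01
M halts after 12 transitions.

12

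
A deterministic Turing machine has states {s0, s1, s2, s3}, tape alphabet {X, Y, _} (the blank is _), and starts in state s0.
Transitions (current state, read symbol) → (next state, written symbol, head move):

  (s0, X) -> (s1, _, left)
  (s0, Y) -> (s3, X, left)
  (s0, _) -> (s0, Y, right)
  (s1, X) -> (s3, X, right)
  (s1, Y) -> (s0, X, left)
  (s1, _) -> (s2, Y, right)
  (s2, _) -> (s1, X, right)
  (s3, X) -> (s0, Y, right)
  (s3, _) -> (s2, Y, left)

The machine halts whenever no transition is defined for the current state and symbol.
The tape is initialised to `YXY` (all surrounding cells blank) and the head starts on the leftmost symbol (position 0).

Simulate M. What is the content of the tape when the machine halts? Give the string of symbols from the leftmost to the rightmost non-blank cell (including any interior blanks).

state=s0 head=0 tape=___[Y]XY   (s0,Y)→(s3,X,left)
state=s3 head=-1 tape=__[_]XXY   (s3,_)→(s2,Y,left)
state=s2 head=-2 tape=_[_]YXXY   (s2,_)→(s1,X,right)
state=s1 head=-1 tape=_X[Y]XXY   (s1,Y)→(s0,X,left)
state=s0 head=-2 tape=_[X]XXXY   (s0,X)→(s1,_,left)
state=s1 head=-3 tape=[_]_XXXY   (s1,_)→(s2,Y,right)
state=s2 head=-2 tape=Y[_]XXXY   (s2,_)→(s1,X,right)
state=s1 head=-1 tape=YX[X]XXY   (s1,X)→(s3,X,right)
state=s3 head=0 tape=YXX[X]XY   (s3,X)→(s0,Y,right)
state=s0 head=1 tape=YXXY[X]Y   (s0,X)→(s1,_,left)
state=s1 head=0 tape=YXX[Y]_Y   (s1,Y)→(s0,X,left)
state=s0 head=-1 tape=YX[X]X_Y   (s0,X)→(s1,_,left)
state=s1 head=-2 tape=Y[X]_X_Y   (s1,X)→(s3,X,right)
state=s3 head=-1 tape=YX[_]X_Y   (s3,_)→(s2,Y,left)
state=s2 head=-2 tape=Y[X]YX_Y
The non-blank tape span at halt is YXYX_Y.

YXYX_Y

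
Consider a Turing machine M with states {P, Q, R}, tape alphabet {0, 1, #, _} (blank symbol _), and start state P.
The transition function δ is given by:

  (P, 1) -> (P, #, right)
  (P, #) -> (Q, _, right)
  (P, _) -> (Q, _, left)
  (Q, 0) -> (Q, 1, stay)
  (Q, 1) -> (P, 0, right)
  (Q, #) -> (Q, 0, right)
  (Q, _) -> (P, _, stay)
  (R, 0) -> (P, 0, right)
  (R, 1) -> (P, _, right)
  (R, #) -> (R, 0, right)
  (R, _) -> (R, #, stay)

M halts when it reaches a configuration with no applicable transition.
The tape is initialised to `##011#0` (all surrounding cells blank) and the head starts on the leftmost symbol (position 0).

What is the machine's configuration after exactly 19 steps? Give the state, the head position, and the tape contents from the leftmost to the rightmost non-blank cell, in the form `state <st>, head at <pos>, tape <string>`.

state Q, head at 6, tape 00##_0

P | [#]#011#0_   read # → write _, move right, go to Q
Q | _[#]011#0_   read # → write 0, move right, go to Q
Q | _0[0]11#0_   read 0 → write 1, move stay, go to Q
Q | _0[1]11#0_   read 1 → write 0, move right, go to P
P | _00[1]1#0_   read 1 → write #, move right, go to P
P | _00#[1]#0_   read 1 → write #, move right, go to P
P | _00##[#]0_   read # → write _, move right, go to Q
Q | _00##_[0]_   read 0 → write 1, move stay, go to Q
Q | _00##_[1]_   read 1 → write 0, move right, go to P
P | _00##_0[_]   read _ → write _, move left, go to Q
Q | _00##_[0]_   read 0 → write 1, move stay, go to Q
Q | _00##_[1]_   read 1 → write 0, move right, go to P
P | _00##_0[_]   read _ → write _, move left, go to Q
Q | _00##_[0]_   read 0 → write 1, move stay, go to Q
Q | _00##_[1]_   read 1 → write 0, move right, go to P
P | _00##_0[_]   read _ → write _, move left, go to Q
Q | _00##_[0]_   read 0 → write 1, move stay, go to Q
Q | _00##_[1]_   read 1 → write 0, move right, go to P
P | _00##_0[_]   read _ → write _, move left, go to Q
Q | _00##_[0]_
After 19 steps: state Q, head at 6, tape 00##_0.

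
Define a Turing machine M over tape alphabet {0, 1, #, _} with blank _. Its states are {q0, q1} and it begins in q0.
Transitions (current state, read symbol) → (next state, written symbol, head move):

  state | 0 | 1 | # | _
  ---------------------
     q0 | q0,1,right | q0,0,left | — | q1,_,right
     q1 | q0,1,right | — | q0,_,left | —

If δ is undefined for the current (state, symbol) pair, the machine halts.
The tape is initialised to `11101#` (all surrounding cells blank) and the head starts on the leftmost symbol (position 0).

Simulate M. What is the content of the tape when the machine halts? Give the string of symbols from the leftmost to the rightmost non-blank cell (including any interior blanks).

q0 | _[1]1101#   read 1 → write 0, move left, go to q0
q0 | [_]01101#   read _ → write _, move right, go to q1
q1 | _[0]1101#   read 0 → write 1, move right, go to q0
q0 | _1[1]101#   read 1 → write 0, move left, go to q0
q0 | _[1]0101#   read 1 → write 0, move left, go to q0
q0 | [_]00101#   read _ → write _, move right, go to q1
q1 | _[0]0101#   read 0 → write 1, move right, go to q0
q0 | _1[0]101#   read 0 → write 1, move right, go to q0
q0 | _11[1]01#   read 1 → write 0, move left, go to q0
q0 | _1[1]001#   read 1 → write 0, move left, go to q0
q0 | _[1]0001#   read 1 → write 0, move left, go to q0
q0 | [_]00001#   read _ → write _, move right, go to q1
q1 | _[0]0001#   read 0 → write 1, move right, go to q0
q0 | _1[0]001#   read 0 → write 1, move right, go to q0
q0 | _11[0]01#   read 0 → write 1, move right, go to q0
q0 | _111[0]1#   read 0 → write 1, move right, go to q0
q0 | _1111[1]#   read 1 → write 0, move left, go to q0
q0 | _111[1]0#   read 1 → write 0, move left, go to q0
q0 | _11[1]00#   read 1 → write 0, move left, go to q0
q0 | _1[1]000#   read 1 → write 0, move left, go to q0
q0 | _[1]0000#   read 1 → write 0, move left, go to q0
q0 | [_]00000#   read _ → write _, move right, go to q1
q1 | _[0]0000#   read 0 → write 1, move right, go to q0
q0 | _1[0]000#   read 0 → write 1, move right, go to q0
q0 | _11[0]00#   read 0 → write 1, move right, go to q0
q0 | _111[0]0#   read 0 → write 1, move right, go to q0
q0 | _1111[0]#   read 0 → write 1, move right, go to q0
q0 | _11111[#]
The non-blank tape span at halt is 11111#.

11111#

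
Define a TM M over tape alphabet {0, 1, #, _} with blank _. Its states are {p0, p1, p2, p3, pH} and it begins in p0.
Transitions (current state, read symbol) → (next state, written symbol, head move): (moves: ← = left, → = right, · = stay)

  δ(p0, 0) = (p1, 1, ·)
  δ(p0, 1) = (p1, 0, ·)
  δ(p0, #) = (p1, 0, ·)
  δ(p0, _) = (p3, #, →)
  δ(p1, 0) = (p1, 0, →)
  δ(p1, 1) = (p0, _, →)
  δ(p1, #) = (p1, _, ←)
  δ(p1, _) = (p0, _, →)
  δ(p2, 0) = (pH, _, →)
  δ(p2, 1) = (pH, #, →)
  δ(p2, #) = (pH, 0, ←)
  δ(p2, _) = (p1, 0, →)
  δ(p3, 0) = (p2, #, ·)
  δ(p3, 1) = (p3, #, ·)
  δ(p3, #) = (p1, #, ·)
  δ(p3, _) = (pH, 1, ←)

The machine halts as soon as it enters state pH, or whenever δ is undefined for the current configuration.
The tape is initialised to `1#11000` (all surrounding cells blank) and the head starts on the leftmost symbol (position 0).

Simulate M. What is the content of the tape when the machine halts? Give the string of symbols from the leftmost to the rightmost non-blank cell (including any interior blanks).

0_0____#1

p0 | [1]#11000__   read 1 → write 0, move ·, go to p1
p1 | [0]#11000__   read 0 → write 0, move →, go to p1
p1 | 0[#]11000__   read # → write _, move ←, go to p1
p1 | [0]_11000__   read 0 → write 0, move →, go to p1
p1 | 0[_]11000__   read _ → write _, move →, go to p0
p0 | 0_[1]1000__   read 1 → write 0, move ·, go to p1
p1 | 0_[0]1000__   read 0 → write 0, move →, go to p1
p1 | 0_0[1]000__   read 1 → write _, move →, go to p0
p0 | 0_0_[0]00__   read 0 → write 1, move ·, go to p1
p1 | 0_0_[1]00__   read 1 → write _, move →, go to p0
p0 | 0_0__[0]0__   read 0 → write 1, move ·, go to p1
p1 | 0_0__[1]0__   read 1 → write _, move →, go to p0
p0 | 0_0___[0]__   read 0 → write 1, move ·, go to p1
p1 | 0_0___[1]__   read 1 → write _, move →, go to p0
p0 | 0_0____[_]_   read _ → write #, move →, go to p3
p3 | 0_0____#[_]   read _ → write 1, move ←, go to pH
pH | 0_0____[#]1
The non-blank tape span at halt is 0_0____#1.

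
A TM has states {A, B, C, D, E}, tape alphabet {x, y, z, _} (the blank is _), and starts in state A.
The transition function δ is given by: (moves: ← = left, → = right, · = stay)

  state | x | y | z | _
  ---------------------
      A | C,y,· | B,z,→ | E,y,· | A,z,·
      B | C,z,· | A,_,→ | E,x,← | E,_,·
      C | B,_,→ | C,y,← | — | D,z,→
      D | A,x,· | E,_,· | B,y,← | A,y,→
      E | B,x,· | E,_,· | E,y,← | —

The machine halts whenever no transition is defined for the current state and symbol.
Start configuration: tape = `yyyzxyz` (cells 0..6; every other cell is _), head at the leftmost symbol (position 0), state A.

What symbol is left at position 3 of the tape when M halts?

A | [y]yyzxyz   read y → write z, move →, go to B
B | z[y]yzxyz   read y → write _, move →, go to A
A | z_[y]zxyz   read y → write z, move →, go to B
B | z_z[z]xyz   read z → write x, move ←, go to E
E | z_[z]xxyz   read z → write y, move ←, go to E
E | z[_]yxxyz
Cell 3 holds x when M halts.

x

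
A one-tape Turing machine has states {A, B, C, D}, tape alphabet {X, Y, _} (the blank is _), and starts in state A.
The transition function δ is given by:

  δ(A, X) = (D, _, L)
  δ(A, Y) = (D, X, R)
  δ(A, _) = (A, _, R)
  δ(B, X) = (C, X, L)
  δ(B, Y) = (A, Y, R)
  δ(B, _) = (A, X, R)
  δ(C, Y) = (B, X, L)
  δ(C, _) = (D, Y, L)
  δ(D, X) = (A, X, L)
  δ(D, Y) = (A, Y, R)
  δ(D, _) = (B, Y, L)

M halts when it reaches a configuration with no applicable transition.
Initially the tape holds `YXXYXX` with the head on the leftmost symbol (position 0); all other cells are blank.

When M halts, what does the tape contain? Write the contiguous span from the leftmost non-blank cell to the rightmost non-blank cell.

XXYXXYXX

A | __[Y]XXYXX   read Y → write X, move R, go to D
D | __X[X]XYXX   read X → write X, move L, go to A
A | __[X]XXYXX   read X → write _, move L, go to D
D | _[_]_XXYXX   read _ → write Y, move L, go to B
B | [_]Y_XXYXX   read _ → write X, move R, go to A
A | X[Y]_XXYXX   read Y → write X, move R, go to D
D | XX[_]XXYXX   read _ → write Y, move L, go to B
B | X[X]YXXYXX   read X → write X, move L, go to C
C | [X]XYXXYXX
The non-blank tape span at halt is XXYXXYXX.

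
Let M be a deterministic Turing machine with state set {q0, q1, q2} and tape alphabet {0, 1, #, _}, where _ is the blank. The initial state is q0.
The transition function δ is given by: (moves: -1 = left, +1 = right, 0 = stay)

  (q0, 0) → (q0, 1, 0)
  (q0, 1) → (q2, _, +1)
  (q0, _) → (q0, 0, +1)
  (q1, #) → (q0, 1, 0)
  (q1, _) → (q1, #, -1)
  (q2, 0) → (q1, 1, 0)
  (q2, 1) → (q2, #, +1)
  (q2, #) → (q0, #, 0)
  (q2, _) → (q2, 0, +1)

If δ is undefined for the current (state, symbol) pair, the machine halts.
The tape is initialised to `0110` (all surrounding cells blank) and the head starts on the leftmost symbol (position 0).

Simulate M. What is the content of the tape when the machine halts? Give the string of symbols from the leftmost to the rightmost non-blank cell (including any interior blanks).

##1

state=q0 head=0 tape=[0]110   (q0,0)→(q0,1,0)
state=q0 head=0 tape=[1]110   (q0,1)→(q2,_,+1)
state=q2 head=1 tape=_[1]10   (q2,1)→(q2,#,+1)
state=q2 head=2 tape=_#[1]0   (q2,1)→(q2,#,+1)
state=q2 head=3 tape=_##[0]   (q2,0)→(q1,1,0)
state=q1 head=3 tape=_##[1]
The non-blank tape span at halt is ##1.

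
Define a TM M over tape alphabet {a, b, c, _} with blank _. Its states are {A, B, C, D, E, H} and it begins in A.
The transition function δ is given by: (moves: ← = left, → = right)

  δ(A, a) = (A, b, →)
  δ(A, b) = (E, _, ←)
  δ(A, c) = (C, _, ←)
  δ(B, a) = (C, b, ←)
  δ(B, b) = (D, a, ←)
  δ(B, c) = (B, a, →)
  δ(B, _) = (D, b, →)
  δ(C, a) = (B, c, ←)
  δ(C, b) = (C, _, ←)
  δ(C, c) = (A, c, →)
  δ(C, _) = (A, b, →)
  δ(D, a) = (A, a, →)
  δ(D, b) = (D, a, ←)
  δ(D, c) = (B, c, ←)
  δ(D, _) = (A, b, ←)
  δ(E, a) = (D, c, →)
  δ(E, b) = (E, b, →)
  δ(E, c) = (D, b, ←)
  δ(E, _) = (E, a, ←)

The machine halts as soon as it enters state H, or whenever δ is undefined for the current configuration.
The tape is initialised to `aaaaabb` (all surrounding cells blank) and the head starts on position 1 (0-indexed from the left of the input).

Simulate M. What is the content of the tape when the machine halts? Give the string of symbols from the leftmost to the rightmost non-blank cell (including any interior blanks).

A | ___a[a]aaabb   read a → write b, move →, go to A
A | ___ab[a]aabb   read a → write b, move →, go to A
A | ___abb[a]abb   read a → write b, move →, go to A
A | ___abbb[a]bb   read a → write b, move →, go to A
A | ___abbbb[b]b   read b → write _, move ←, go to E
E | ___abbb[b]_b   read b → write b, move →, go to E
E | ___abbbb[_]b   read _ → write a, move ←, go to E
E | ___abbb[b]ab   read b → write b, move →, go to E
E | ___abbbb[a]b   read a → write c, move →, go to D
D | ___abbbbc[b]   read b → write a, move ←, go to D
D | ___abbbb[c]a   read c → write c, move ←, go to B
B | ___abbb[b]ca   read b → write a, move ←, go to D
D | ___abb[b]aca   read b → write a, move ←, go to D
D | ___ab[b]aaca   read b → write a, move ←, go to D
D | ___a[b]aaaca   read b → write a, move ←, go to D
D | ___[a]aaaaca   read a → write a, move →, go to A
A | ___a[a]aaaca   read a → write b, move →, go to A
A | ___ab[a]aaca   read a → write b, move →, go to A
A | ___abb[a]aca   read a → write b, move →, go to A
A | ___abbb[a]ca   read a → write b, move →, go to A
A | ___abbbb[c]a   read c → write _, move ←, go to C
C | ___abbb[b]_a   read b → write _, move ←, go to C
C | ___abb[b]__a   read b → write _, move ←, go to C
C | ___ab[b]___a   read b → write _, move ←, go to C
C | ___a[b]____a   read b → write _, move ←, go to C
C | ___[a]_____a   read a → write c, move ←, go to B
B | __[_]c_____a   read _ → write b, move →, go to D
D | __b[c]_____a   read c → write c, move ←, go to B
B | __[b]c_____a   read b → write a, move ←, go to D
D | _[_]ac_____a   read _ → write b, move ←, go to A
A | [_]bac_____a
The non-blank tape span at halt is bac_____a.

bac_____a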